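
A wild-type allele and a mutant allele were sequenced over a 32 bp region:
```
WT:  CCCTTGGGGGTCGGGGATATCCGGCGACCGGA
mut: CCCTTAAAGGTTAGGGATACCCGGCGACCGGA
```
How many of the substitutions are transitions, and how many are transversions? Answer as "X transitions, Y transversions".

6 transitions, 0 transversions

Mismatches (1-based):
base 6: G→A (purine→purine, transition)
base 7: G→A (purine→purine, transition)
base 8: G→A (purine→purine, transition)
base 12: C→T (pyrimidine→pyrimidine, transition)
base 13: G→A (purine→purine, transition)
base 20: T→C (pyrimidine→pyrimidine, transition)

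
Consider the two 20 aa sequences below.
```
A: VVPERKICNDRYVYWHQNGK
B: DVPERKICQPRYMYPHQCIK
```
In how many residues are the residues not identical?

7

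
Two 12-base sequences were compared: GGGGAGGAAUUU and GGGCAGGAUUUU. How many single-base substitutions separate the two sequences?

2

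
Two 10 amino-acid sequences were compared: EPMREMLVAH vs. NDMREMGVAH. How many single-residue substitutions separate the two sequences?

3

The sequences differ at positions 1, 2, 7 (1-based) — 3 in total.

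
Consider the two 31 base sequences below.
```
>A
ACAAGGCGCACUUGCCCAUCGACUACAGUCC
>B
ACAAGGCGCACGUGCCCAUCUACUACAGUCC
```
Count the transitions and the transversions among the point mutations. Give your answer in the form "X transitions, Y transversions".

Transitions (purine↔purine or pyrimidine↔pyrimidine): none.
Transversions (purine↔pyrimidine): 12 U→G, 21 G→U.

0 transitions, 2 transversions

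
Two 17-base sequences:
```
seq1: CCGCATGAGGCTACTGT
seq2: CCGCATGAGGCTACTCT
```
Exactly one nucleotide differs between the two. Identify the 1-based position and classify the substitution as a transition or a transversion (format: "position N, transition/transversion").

Position 16 changes G→C. G is a purine and C is a pyrimidine, so this is a transversion.

position 16, transversion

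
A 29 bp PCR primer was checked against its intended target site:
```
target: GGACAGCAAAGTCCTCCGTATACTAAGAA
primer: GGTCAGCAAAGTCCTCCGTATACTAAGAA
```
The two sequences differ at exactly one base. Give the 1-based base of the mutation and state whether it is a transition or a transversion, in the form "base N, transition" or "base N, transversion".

base 3, transversion

The sequences differ only at base 3: A→T (purine→pyrimidine), a transversion.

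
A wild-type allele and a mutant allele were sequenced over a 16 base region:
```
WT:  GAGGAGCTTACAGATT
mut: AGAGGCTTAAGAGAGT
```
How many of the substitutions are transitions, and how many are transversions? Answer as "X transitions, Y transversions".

5 transitions, 4 transversions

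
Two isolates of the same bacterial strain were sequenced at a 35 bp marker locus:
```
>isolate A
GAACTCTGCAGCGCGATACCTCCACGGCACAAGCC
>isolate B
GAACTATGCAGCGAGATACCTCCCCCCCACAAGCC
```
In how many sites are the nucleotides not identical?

5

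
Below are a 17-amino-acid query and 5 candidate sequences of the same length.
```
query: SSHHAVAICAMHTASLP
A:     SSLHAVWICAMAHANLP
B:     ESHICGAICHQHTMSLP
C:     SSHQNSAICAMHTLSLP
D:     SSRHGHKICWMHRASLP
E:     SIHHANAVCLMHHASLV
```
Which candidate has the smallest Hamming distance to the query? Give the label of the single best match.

C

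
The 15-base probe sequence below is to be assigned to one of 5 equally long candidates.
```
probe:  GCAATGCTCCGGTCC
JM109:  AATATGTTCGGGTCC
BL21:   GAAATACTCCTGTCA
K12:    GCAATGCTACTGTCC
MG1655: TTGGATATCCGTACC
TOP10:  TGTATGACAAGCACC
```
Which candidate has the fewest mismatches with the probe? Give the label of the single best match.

K12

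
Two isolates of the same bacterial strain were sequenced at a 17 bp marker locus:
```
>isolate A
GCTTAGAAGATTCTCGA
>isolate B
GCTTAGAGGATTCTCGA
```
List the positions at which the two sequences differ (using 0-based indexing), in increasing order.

7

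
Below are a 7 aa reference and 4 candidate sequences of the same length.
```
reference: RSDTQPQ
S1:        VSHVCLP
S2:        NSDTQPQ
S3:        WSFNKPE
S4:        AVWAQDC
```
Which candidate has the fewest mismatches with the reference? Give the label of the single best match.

S2

Hamming distances to reference — S1: 6; S2: 1; S3: 5; S4: 6.
Smallest is S2 with 1 mismatch.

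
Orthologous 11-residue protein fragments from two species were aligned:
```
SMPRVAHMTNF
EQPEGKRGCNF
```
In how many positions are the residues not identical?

The sequences differ at positions 1, 2, 4, 5, 6, 7, 8, 9 (1-based) — 8 in total.

8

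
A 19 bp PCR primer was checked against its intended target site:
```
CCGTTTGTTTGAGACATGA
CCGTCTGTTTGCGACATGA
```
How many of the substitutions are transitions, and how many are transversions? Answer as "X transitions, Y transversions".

1 transition, 1 transversion

Mismatches (1-based):
site 5: T→C (pyrimidine→pyrimidine, transition)
site 12: A→C (purine→pyrimidine, transversion)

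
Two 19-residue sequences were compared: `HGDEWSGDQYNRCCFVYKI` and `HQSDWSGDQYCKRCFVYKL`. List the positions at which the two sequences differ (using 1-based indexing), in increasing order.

2, 3, 4, 11, 12, 13, 19

Differences at position 2 (G→Q), position 3 (D→S), position 4 (E→D), position 11 (N→C), position 12 (R→K), position 13 (C→R), position 19 (I→L).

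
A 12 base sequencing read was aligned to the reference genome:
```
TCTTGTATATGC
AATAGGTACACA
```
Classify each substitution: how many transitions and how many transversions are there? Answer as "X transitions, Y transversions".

Transitions (purine↔purine or pyrimidine↔pyrimidine): none.
Transversions (purine↔pyrimidine): 1 T→A, 2 C→A, 4 T→A, 6 T→G, 7 A→T, 8 T→A, 9 A→C, 10 T→A, 11 G→C, 12 C→A.

0 transitions, 10 transversions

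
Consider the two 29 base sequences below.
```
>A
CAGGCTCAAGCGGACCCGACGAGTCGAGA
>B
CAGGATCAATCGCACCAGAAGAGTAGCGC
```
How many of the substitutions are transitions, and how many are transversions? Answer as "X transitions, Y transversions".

Mismatches (1-based):
base 5: C→A (pyrimidine→purine, transversion)
base 10: G→T (purine→pyrimidine, transversion)
base 13: G→C (purine→pyrimidine, transversion)
base 17: C→A (pyrimidine→purine, transversion)
base 20: C→A (pyrimidine→purine, transversion)
base 25: C→A (pyrimidine→purine, transversion)
base 27: A→C (purine→pyrimidine, transversion)
base 29: A→C (purine→pyrimidine, transversion)

0 transitions, 8 transversions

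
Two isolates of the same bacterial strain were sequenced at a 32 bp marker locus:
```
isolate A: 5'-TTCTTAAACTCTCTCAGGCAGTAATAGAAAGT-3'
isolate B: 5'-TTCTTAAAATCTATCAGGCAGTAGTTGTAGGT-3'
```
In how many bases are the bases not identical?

6

The sequences differ at bases 9, 13, 24, 26, 28, 30 (1-based) — 6 in total.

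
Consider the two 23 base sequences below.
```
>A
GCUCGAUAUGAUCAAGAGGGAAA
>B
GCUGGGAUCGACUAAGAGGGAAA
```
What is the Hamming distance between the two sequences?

7

Mismatches (1-based): site 4: C→G; site 6: A→G; site 7: U→A; site 8: A→U; site 9: U→C; site 12: U→C; site 13: C→U.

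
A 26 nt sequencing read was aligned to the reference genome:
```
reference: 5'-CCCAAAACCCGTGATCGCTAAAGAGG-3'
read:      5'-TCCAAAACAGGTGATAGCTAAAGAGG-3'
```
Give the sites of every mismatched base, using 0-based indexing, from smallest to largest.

0, 8, 9, 15

Scanning 0-based: 0: C/T; 8: C/A; 9: C/G; 15: C/A.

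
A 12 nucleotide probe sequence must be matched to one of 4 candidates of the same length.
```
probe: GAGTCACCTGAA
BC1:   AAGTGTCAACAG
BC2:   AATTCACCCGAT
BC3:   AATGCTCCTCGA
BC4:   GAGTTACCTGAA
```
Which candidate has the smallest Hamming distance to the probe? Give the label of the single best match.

BC4

Hamming distances to probe — BC1: 7; BC2: 4; BC3: 6; BC4: 1.
Smallest is BC4 with 1 mismatch.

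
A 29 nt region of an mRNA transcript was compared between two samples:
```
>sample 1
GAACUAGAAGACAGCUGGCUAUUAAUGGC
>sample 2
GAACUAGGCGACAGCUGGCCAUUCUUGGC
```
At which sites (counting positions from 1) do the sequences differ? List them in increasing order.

8, 9, 20, 24, 25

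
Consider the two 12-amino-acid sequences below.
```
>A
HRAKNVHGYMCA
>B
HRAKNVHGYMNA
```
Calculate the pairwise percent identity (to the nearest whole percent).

1 position differs (11), so 11 of 12 match: 11/12 = 91.67%.

92%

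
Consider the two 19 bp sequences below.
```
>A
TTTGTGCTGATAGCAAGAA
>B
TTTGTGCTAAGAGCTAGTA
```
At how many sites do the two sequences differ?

4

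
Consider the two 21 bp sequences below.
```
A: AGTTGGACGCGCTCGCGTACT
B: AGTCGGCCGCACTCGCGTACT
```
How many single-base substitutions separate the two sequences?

3

Comparing position by position, 3 positions differ: 4 (T/C), 7 (A/C), 11 (G/A).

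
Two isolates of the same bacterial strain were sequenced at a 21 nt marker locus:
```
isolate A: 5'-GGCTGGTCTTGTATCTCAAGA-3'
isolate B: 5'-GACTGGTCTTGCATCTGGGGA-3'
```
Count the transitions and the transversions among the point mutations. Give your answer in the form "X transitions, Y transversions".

4 transitions, 1 transversion

Mismatches (1-based):
position 2: G→A (purine→purine, transition)
position 12: T→C (pyrimidine→pyrimidine, transition)
position 17: C→G (pyrimidine→purine, transversion)
position 18: A→G (purine→purine, transition)
position 19: A→G (purine→purine, transition)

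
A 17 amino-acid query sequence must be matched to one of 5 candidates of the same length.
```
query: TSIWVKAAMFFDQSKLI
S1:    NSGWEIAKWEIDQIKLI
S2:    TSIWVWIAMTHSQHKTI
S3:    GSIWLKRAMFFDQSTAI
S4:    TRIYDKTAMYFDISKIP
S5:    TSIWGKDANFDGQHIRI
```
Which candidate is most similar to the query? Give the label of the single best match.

S3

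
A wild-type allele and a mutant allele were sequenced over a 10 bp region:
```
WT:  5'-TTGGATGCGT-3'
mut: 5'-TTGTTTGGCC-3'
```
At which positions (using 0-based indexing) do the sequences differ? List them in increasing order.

Differences at position 3 (G→T), position 4 (A→T), position 7 (C→G), position 8 (G→C), position 9 (T→C).

3, 4, 7, 8, 9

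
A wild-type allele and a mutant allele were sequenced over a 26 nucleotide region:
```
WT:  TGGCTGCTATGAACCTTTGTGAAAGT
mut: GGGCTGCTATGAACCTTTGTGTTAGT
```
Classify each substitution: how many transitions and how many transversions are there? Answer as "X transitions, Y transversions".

0 transitions, 3 transversions

Transitions (purine↔purine or pyrimidine↔pyrimidine): none.
Transversions (purine↔pyrimidine): 1 T→G, 22 A→T, 23 A→T.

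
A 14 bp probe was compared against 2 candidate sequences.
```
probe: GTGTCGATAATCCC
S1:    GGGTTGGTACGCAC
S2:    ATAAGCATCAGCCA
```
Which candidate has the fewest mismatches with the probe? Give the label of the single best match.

S1 differs at 6 bases; S2 differs at 8 bases. The closest is S1.

S1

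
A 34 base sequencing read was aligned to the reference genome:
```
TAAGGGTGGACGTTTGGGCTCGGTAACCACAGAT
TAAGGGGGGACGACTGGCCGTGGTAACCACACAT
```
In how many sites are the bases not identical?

7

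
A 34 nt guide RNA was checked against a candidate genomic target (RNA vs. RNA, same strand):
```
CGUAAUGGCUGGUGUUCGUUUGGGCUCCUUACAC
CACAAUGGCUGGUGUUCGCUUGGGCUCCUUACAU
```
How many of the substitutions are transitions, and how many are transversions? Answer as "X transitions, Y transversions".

Mismatches (1-based):
base 2: G→A (purine→purine, transition)
base 3: U→C (pyrimidine→pyrimidine, transition)
base 19: U→C (pyrimidine→pyrimidine, transition)
base 34: C→U (pyrimidine→pyrimidine, transition)

4 transitions, 0 transversions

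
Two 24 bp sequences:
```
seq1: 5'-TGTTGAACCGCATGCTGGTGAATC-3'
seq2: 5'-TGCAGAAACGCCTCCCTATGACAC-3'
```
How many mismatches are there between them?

Comparing position by position, 10 sites differ: 3 (T/C), 4 (T/A), 8 (C/A), 12 (A/C), 14 (G/C), 16 (T/C), 17 (G/T), 18 (G/A), 22 (A/C), 23 (T/A).

10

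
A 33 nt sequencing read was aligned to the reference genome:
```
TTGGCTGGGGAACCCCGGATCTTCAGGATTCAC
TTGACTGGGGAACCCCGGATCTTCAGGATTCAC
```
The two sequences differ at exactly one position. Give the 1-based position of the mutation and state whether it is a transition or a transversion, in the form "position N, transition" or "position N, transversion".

position 4, transition

The sequences differ only at position 4: G→A (purine→purine), a transition.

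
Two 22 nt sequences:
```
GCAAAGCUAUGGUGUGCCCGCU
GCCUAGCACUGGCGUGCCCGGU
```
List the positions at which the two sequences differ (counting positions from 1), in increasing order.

3, 4, 8, 9, 13, 21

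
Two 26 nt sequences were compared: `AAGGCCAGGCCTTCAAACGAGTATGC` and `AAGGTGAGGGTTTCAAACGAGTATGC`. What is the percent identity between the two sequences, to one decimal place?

84.6%

Mismatches at positions 5, 6, 10, 11 (1-based): 4 of 26.
Identical positions: 22/26 = 84.62% → 84.6%.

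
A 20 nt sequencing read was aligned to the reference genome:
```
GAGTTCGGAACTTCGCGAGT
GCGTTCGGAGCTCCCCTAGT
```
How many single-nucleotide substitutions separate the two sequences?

5

Mismatches (1-based): base 2: A→C; base 10: A→G; base 13: T→C; base 15: G→C; base 17: G→T.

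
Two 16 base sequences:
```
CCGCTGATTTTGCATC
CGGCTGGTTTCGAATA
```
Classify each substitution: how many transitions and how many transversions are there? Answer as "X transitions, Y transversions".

2 transitions, 3 transversions

Transitions (purine↔purine or pyrimidine↔pyrimidine): 7 A→G, 11 T→C.
Transversions (purine↔pyrimidine): 2 C→G, 13 C→A, 16 C→A.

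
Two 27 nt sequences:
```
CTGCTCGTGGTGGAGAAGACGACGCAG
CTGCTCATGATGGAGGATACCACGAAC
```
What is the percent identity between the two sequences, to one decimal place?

74.1%

7 positions differ (7, 10, 16, 18, 21, 25, 27), so 20 of 27 match: 20/27 = 74.07%.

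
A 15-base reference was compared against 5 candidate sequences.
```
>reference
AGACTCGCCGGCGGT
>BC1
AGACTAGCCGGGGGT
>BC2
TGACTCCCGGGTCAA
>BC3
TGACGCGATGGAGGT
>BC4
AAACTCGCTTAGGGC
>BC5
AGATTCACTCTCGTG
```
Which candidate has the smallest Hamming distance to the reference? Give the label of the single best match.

Hamming distances to reference — BC1: 2; BC2: 7; BC3: 5; BC4: 6; BC5: 7.
Smallest is BC1 with 2 mismatches.

BC1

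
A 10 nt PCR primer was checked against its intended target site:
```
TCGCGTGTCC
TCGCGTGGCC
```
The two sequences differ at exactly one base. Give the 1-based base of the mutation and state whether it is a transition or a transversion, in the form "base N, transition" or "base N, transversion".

base 8, transversion

Base 8 changes T→G. T is a pyrimidine and G is a purine, so this is a transversion.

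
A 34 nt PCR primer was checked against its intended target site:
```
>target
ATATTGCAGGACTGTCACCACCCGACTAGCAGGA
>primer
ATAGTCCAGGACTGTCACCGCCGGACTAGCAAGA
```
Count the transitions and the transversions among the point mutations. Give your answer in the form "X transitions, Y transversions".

2 transitions, 3 transversions

Transitions (purine↔purine or pyrimidine↔pyrimidine): 20 A→G, 32 G→A.
Transversions (purine↔pyrimidine): 4 T→G, 6 G→C, 23 C→G.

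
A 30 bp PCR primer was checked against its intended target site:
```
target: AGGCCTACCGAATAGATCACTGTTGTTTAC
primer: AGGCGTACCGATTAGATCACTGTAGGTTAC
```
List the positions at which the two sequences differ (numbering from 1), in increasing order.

5, 12, 24, 26

Differences at position 5 (C→G), position 12 (A→T), position 24 (T→A), position 26 (T→G).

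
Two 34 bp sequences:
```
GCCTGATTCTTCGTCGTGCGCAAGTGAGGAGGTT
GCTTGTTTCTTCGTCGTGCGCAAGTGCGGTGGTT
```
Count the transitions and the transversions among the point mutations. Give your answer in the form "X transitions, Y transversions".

Transitions (purine↔purine or pyrimidine↔pyrimidine): 3 C→T.
Transversions (purine↔pyrimidine): 6 A→T, 27 A→C, 30 A→T.

1 transition, 3 transversions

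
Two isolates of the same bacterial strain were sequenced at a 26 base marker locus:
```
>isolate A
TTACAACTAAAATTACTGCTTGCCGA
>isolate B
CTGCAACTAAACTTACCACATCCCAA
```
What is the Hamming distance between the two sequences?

8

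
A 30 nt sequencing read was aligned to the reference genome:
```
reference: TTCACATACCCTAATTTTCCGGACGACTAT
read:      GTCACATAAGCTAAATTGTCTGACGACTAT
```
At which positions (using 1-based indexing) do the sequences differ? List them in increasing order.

Differences at position 1 (T→G), position 9 (C→A), position 10 (C→G), position 15 (T→A), position 18 (T→G), position 19 (C→T), position 21 (G→T).

1, 9, 10, 15, 18, 19, 21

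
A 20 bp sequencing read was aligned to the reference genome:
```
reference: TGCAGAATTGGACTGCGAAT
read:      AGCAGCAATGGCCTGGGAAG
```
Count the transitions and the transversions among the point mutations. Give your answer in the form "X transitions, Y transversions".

Mismatches (1-based):
position 1: T→A (pyrimidine→purine, transversion)
position 6: A→C (purine→pyrimidine, transversion)
position 8: T→A (pyrimidine→purine, transversion)
position 12: A→C (purine→pyrimidine, transversion)
position 16: C→G (pyrimidine→purine, transversion)
position 20: T→G (pyrimidine→purine, transversion)

0 transitions, 6 transversions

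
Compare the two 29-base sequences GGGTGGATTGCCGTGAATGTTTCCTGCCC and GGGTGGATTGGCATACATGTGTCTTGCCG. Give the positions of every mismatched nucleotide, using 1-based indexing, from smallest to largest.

Scanning 1-based: 11: C/G; 13: G/A; 15: G/A; 16: A/C; 21: T/G; 24: C/T; 29: C/G.

11, 13, 15, 16, 21, 24, 29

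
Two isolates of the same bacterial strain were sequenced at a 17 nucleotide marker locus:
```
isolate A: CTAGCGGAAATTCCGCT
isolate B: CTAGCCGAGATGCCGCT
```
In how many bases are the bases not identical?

3

Comparing position by position, 3 bases differ: 6 (G/C), 9 (A/G), 12 (T/G).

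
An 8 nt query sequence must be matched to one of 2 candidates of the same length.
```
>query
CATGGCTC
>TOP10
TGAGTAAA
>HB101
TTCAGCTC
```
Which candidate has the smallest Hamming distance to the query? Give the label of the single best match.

TOP10 differs at 7 sites; HB101 differs at 4 sites. The closest is HB101.

HB101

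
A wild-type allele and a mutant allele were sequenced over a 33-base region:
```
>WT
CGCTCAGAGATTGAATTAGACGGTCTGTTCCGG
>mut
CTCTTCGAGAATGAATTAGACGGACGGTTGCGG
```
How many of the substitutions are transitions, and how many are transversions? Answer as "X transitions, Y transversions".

1 transition, 6 transversions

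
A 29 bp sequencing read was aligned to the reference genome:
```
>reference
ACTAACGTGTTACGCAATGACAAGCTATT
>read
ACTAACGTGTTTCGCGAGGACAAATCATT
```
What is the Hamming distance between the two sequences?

Comparing position by position, 6 positions differ: 12 (A/T), 16 (A/G), 18 (T/G), 24 (G/A), 25 (C/T), 26 (T/C).

6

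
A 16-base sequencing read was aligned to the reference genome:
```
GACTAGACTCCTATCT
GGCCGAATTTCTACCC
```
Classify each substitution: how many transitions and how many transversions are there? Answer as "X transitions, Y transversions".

8 transitions, 0 transversions

Transitions (purine↔purine or pyrimidine↔pyrimidine): 2 A→G, 4 T→C, 5 A→G, 6 G→A, 8 C→T, 10 C→T, 14 T→C, 16 T→C.
Transversions (purine↔pyrimidine): none.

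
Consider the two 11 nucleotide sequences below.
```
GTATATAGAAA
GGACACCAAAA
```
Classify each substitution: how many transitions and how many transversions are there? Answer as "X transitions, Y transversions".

3 transitions, 2 transversions

Mismatches (1-based):
position 2: T→G (pyrimidine→purine, transversion)
position 4: T→C (pyrimidine→pyrimidine, transition)
position 6: T→C (pyrimidine→pyrimidine, transition)
position 7: A→C (purine→pyrimidine, transversion)
position 8: G→A (purine→purine, transition)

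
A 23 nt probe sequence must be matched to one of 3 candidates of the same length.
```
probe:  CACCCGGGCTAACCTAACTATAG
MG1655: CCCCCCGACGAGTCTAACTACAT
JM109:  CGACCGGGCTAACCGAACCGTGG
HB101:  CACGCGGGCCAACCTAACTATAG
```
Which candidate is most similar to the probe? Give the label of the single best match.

HB101

MG1655 differs at 8 sites; JM109 differs at 6 sites; HB101 differs at 2 sites. The closest is HB101.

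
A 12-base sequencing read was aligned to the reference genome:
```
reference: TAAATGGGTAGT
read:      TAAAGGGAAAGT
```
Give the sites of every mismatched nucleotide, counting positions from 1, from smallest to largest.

5, 8, 9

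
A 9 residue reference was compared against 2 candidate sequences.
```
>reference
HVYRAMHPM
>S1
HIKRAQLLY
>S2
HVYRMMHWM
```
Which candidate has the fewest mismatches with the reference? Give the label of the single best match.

S1 differs at 6 positions; S2 differs at 2 positions. The closest is S2.

S2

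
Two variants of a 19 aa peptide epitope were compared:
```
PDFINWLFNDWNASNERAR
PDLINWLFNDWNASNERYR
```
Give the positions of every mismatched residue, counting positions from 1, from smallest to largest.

3, 18

Differences at position 3 (F→L), position 18 (A→Y).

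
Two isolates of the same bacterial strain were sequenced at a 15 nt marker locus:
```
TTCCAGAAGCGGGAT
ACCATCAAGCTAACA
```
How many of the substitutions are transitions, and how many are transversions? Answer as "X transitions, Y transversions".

3 transitions, 7 transversions

Transitions (purine↔purine or pyrimidine↔pyrimidine): 2 T→C, 12 G→A, 13 G→A.
Transversions (purine↔pyrimidine): 1 T→A, 4 C→A, 5 A→T, 6 G→C, 11 G→T, 14 A→C, 15 T→A.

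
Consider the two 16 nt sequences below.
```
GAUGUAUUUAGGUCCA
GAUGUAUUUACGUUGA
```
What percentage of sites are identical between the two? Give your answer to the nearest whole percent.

3 positions differ (11, 14, 15), so 13 of 16 match: 13/16 = 81.25%.

81%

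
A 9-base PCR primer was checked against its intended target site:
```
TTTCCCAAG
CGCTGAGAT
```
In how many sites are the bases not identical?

Comparing position by position, 8 sites differ: 1 (T/C), 2 (T/G), 3 (T/C), 4 (C/T), 5 (C/G), 6 (C/A), 7 (A/G), 9 (G/T).

8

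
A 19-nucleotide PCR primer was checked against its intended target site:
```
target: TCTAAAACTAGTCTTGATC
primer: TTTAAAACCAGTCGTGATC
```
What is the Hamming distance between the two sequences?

3

The sequences differ at sites 2, 9, 14 (1-based) — 3 in total.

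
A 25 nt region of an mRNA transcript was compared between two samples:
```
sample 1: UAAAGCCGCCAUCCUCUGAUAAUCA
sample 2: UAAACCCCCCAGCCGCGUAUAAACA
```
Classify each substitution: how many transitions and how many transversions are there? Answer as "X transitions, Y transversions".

Transitions (purine↔purine or pyrimidine↔pyrimidine): none.
Transversions (purine↔pyrimidine): 5 G→C, 8 G→C, 12 U→G, 15 U→G, 17 U→G, 18 G→U, 23 U→A.

0 transitions, 7 transversions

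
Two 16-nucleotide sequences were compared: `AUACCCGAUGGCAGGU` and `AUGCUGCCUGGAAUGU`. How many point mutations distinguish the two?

7

Comparing position by position, 7 positions differ: 3 (A/G), 5 (C/U), 6 (C/G), 7 (G/C), 8 (A/C), 12 (C/A), 14 (G/U).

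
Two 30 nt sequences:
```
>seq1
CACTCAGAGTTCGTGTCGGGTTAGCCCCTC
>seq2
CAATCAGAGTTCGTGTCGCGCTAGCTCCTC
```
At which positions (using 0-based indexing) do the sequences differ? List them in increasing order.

2, 18, 20, 25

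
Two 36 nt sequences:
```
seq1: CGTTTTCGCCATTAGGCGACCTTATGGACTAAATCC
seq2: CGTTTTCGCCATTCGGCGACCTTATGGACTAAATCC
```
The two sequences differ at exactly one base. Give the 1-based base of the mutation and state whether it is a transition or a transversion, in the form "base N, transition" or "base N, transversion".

The sequences differ only at base 14: A→C (purine→pyrimidine), a transversion.

base 14, transversion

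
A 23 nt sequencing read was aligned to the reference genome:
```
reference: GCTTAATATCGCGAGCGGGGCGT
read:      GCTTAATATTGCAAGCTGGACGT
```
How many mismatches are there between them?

The sequences differ at positions 10, 13, 17, 20 (1-based) — 4 in total.

4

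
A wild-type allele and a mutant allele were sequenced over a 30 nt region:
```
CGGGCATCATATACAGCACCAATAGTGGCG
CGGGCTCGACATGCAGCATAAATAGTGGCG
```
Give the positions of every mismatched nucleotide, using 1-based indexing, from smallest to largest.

6, 7, 8, 10, 13, 19, 20

Differences at position 6 (A→T), position 7 (T→C), position 8 (C→G), position 10 (T→C), position 13 (A→G), position 19 (C→T), position 20 (C→A).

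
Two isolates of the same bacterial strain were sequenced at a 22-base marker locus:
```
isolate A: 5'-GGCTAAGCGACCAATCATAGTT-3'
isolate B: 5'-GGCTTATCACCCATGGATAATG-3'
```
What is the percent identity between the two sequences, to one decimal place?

59.1%

Mismatches at positions 5, 7, 9, 10, 14, 15, 16, 20, 22 (1-based): 9 of 22.
Identical positions: 13/22 = 59.09% → 59.1%.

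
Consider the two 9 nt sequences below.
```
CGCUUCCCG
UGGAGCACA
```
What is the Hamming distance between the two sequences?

Comparing position by position, 6 bases differ: 1 (C/U), 3 (C/G), 4 (U/A), 5 (U/G), 7 (C/A), 9 (G/A).

6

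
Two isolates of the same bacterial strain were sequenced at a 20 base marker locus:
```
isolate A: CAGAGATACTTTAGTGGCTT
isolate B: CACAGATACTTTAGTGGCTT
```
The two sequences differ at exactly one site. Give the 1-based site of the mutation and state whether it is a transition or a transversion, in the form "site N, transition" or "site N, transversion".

site 3, transversion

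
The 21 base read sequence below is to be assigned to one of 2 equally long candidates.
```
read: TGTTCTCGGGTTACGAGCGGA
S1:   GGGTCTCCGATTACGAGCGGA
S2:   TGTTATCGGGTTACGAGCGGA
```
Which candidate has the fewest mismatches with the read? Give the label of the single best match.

Hamming distances to read — S1: 4; S2: 1.
Smallest is S2 with 1 mismatch.

S2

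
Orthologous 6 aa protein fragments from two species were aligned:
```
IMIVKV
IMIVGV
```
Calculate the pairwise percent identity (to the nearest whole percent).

83%

Mismatch at position 5 (1-based): 1 of 6.
Identical positions: 5/6 = 83.33% → 83%.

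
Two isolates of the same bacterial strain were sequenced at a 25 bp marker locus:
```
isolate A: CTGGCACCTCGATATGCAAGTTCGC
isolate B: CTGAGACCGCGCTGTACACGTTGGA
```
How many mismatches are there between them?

9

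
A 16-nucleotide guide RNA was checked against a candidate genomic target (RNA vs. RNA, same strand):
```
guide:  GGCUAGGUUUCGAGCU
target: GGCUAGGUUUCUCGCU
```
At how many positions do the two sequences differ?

The sequences differ at positions 12, 13 (1-based) — 2 in total.

2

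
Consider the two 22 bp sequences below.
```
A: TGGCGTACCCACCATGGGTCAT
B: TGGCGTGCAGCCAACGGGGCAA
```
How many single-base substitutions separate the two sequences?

Comparing position by position, 8 sites differ: 7 (A/G), 9 (C/A), 10 (C/G), 11 (A/C), 13 (C/A), 15 (T/C), 19 (T/G), 22 (T/A).

8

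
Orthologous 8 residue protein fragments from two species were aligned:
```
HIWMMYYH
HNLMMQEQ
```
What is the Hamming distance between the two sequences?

5

Comparing position by position, 5 positions differ: 2 (I/N), 3 (W/L), 6 (Y/Q), 7 (Y/E), 8 (H/Q).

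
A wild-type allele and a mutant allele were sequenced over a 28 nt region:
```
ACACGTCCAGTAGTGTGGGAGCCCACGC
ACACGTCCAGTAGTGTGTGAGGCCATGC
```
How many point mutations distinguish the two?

3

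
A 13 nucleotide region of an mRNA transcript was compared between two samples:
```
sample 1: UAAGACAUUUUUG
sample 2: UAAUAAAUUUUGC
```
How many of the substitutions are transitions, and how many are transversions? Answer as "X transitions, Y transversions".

Mismatches (1-based):
site 4: G→U (purine→pyrimidine, transversion)
site 6: C→A (pyrimidine→purine, transversion)
site 12: U→G (pyrimidine→purine, transversion)
site 13: G→C (purine→pyrimidine, transversion)

0 transitions, 4 transversions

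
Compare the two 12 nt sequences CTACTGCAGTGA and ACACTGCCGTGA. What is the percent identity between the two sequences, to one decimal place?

75.0%

3 positions differ (1, 2, 8), so 9 of 12 match: 9/12 = 75%.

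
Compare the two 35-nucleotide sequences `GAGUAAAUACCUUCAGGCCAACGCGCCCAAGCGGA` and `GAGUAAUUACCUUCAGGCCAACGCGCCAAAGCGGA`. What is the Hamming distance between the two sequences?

2

Comparing position by position, 2 positions differ: 7 (A/U), 28 (C/A).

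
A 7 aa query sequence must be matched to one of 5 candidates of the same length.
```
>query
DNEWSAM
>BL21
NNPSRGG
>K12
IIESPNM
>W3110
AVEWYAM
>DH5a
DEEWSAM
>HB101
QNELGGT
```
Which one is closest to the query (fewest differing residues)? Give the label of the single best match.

Hamming distances to query — BL21: 6; K12: 5; W3110: 3; DH5a: 1; HB101: 5.
Smallest is DH5a with 1 mismatch.

DH5a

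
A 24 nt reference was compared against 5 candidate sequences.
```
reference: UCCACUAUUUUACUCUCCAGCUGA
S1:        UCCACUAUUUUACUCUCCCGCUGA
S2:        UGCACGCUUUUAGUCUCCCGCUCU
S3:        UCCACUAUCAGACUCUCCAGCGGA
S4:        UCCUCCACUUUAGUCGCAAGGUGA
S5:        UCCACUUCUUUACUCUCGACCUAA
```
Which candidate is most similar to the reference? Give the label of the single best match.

S1

Hamming distances to reference — S1: 1; S2: 7; S3: 4; S4: 7; S5: 5.
Smallest is S1 with 1 mismatch.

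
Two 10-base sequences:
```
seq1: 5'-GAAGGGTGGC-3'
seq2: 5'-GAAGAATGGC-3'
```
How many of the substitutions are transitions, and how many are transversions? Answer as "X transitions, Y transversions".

2 transitions, 0 transversions

Mismatches (1-based):
position 5: G→A (purine→purine, transition)
position 6: G→A (purine→purine, transition)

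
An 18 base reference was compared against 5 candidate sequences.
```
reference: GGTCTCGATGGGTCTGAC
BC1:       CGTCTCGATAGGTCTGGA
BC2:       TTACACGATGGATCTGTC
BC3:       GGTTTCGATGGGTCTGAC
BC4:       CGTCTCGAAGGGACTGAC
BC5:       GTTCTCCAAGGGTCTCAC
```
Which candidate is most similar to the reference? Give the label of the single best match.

BC3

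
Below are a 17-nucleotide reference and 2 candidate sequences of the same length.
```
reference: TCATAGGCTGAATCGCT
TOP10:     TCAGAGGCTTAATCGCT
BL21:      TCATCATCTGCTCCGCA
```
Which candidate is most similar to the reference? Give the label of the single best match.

TOP10 differs at 2 sites; BL21 differs at 7 sites. The closest is TOP10.

TOP10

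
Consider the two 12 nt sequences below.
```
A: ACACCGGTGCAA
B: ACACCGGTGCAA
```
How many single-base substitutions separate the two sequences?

No positions differ; the sequences are identical.

0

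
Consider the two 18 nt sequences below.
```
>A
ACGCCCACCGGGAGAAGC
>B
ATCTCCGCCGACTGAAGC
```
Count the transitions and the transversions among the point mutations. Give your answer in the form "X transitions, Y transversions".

Transitions (purine↔purine or pyrimidine↔pyrimidine): 2 C→T, 4 C→T, 7 A→G, 11 G→A.
Transversions (purine↔pyrimidine): 3 G→C, 12 G→C, 13 A→T.

4 transitions, 3 transversions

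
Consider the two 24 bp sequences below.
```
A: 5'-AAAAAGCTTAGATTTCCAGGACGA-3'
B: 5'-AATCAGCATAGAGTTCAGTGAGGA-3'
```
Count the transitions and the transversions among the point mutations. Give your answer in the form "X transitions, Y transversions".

1 transition, 7 transversions

Transitions (purine↔purine or pyrimidine↔pyrimidine): 18 A→G.
Transversions (purine↔pyrimidine): 3 A→T, 4 A→C, 8 T→A, 13 T→G, 17 C→A, 19 G→T, 22 C→G.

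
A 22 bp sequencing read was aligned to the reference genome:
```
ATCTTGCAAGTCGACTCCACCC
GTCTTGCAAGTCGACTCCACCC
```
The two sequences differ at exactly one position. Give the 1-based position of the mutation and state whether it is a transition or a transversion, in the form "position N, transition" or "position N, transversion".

position 1, transition

Position 1 changes A→G. A is a purine and G is a purine, so this is a transition.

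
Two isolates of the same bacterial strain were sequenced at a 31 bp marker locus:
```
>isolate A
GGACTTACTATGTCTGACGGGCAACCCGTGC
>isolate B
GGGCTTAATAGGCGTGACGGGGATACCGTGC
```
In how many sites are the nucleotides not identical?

8

Comparing position by position, 8 sites differ: 3 (A/G), 8 (C/A), 11 (T/G), 13 (T/C), 14 (C/G), 22 (C/G), 24 (A/T), 25 (C/A).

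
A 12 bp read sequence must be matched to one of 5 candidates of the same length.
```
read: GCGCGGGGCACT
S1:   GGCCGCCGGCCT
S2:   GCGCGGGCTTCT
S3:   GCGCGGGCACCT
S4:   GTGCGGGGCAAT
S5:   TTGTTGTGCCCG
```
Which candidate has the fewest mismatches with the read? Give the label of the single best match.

Hamming distances to read — S1: 6; S2: 3; S3: 3; S4: 2; S5: 7.
Smallest is S4 with 2 mismatches.

S4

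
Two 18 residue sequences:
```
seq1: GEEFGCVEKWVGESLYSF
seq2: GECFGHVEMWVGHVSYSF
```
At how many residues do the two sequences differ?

Comparing position by position, 6 residues differ: 3 (E/C), 6 (C/H), 9 (K/M), 13 (E/H), 14 (S/V), 15 (L/S).

6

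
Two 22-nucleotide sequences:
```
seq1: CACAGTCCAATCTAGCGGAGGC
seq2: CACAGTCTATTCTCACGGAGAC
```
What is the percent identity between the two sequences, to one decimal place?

Mismatches at positions 8, 10, 14, 15, 21 (1-based): 5 of 22.
Identical positions: 17/22 = 77.27% → 77.3%.

77.3%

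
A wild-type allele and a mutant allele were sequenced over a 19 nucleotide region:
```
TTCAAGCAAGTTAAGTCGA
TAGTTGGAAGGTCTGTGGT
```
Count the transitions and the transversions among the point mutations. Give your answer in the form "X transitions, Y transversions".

0 transitions, 10 transversions

Mismatches (1-based):
base 2: T→A (pyrimidine→purine, transversion)
base 3: C→G (pyrimidine→purine, transversion)
base 4: A→T (purine→pyrimidine, transversion)
base 5: A→T (purine→pyrimidine, transversion)
base 7: C→G (pyrimidine→purine, transversion)
base 11: T→G (pyrimidine→purine, transversion)
base 13: A→C (purine→pyrimidine, transversion)
base 14: A→T (purine→pyrimidine, transversion)
base 17: C→G (pyrimidine→purine, transversion)
base 19: A→T (purine→pyrimidine, transversion)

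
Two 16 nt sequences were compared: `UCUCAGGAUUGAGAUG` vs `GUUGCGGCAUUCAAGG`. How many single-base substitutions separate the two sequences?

10

The sequences differ at bases 1, 2, 4, 5, 8, 9, 11, 12, 13, 15 (1-based) — 10 in total.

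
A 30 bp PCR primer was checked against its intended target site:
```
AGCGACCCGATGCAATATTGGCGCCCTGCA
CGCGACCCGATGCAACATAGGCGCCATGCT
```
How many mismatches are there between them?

The sequences differ at bases 1, 16, 19, 26, 30 (1-based) — 5 in total.

5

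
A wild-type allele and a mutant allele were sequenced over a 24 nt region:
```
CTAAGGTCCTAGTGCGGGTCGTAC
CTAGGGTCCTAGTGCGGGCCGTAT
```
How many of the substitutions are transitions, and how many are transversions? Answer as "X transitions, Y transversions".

Transitions (purine↔purine or pyrimidine↔pyrimidine): 4 A→G, 19 T→C, 24 C→T.
Transversions (purine↔pyrimidine): none.

3 transitions, 0 transversions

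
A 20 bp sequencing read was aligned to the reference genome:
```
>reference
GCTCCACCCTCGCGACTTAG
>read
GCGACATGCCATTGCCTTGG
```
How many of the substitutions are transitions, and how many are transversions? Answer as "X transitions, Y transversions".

4 transitions, 6 transversions

Mismatches (1-based):
position 3: T→G (pyrimidine→purine, transversion)
position 4: C→A (pyrimidine→purine, transversion)
position 7: C→T (pyrimidine→pyrimidine, transition)
position 8: C→G (pyrimidine→purine, transversion)
position 10: T→C (pyrimidine→pyrimidine, transition)
position 11: C→A (pyrimidine→purine, transversion)
position 12: G→T (purine→pyrimidine, transversion)
position 13: C→T (pyrimidine→pyrimidine, transition)
position 15: A→C (purine→pyrimidine, transversion)
position 19: A→G (purine→purine, transition)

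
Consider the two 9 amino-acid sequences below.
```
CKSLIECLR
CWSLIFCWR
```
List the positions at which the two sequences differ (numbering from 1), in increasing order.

Scanning 1-based: 2: K/W; 6: E/F; 8: L/W.

2, 6, 8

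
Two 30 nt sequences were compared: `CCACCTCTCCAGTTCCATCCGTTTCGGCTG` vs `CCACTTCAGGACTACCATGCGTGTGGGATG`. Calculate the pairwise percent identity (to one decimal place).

Mismatches at positions 5, 8, 9, 10, 12, 14, 19, 23, 25, 28 (1-based): 10 of 30.
Identical positions: 20/30 = 66.67% → 66.7%.

66.7%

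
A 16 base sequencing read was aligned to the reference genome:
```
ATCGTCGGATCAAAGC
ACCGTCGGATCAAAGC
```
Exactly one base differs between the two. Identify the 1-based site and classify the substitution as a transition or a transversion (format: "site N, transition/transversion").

The sequences differ only at site 2: T→C (pyrimidine→pyrimidine), a transition.

site 2, transition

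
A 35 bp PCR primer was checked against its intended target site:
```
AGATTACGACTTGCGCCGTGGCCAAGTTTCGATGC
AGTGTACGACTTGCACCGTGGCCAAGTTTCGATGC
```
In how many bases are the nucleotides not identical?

3

The sequences differ at bases 3, 4, 15 (1-based) — 3 in total.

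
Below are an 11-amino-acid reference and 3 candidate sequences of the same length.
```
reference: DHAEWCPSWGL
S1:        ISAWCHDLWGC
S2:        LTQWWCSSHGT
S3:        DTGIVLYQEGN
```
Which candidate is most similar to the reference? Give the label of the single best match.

S2

Hamming distances to reference — S1: 8; S2: 7; S3: 9.
Smallest is S2 with 7 mismatches.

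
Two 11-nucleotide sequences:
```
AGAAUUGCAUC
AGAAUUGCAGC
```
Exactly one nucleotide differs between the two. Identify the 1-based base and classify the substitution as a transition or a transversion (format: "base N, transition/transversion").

base 10, transversion

Base 10 changes U→G. U is a pyrimidine and G is a purine, so this is a transversion.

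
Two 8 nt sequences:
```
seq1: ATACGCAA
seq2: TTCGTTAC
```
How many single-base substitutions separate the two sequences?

6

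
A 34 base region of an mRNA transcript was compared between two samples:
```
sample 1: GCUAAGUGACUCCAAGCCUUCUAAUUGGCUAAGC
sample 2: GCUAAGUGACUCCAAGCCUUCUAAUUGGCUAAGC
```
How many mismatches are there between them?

No positions differ; the sequences are identical.

0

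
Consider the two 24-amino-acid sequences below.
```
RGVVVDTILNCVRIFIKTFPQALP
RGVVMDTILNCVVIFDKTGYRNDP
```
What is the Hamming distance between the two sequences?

Comparing position by position, 8 positions differ: 5 (V/M), 13 (R/V), 16 (I/D), 19 (F/G), 20 (P/Y), 21 (Q/R), 22 (A/N), 23 (L/D).

8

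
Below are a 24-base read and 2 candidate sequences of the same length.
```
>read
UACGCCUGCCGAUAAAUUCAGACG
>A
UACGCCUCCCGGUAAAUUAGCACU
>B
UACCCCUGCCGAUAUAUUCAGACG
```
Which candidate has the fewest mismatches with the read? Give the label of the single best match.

A differs at 6 positions; B differs at 2 positions. The closest is B.

B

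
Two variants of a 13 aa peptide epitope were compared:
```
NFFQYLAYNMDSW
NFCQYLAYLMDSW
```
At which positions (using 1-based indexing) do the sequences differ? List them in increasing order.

3, 9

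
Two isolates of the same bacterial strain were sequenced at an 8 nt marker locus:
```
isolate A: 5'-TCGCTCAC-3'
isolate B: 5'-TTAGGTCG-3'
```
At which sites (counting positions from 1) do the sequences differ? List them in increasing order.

2, 3, 4, 5, 6, 7, 8

Differences at site 2 (C→T), site 3 (G→A), site 4 (C→G), site 5 (T→G), site 6 (C→T), site 7 (A→C), site 8 (C→G).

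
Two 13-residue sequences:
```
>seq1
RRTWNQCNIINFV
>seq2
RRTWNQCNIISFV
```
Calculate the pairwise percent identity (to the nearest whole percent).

92%

1 position differs (11), so 12 of 13 match: 12/13 = 92.31%.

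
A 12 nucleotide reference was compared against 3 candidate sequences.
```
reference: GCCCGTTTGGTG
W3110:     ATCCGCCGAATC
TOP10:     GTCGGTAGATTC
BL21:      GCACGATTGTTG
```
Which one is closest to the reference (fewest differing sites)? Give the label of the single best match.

BL21

W3110 differs at 8 sites; TOP10 differs at 7 sites; BL21 differs at 3 sites. The closest is BL21.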